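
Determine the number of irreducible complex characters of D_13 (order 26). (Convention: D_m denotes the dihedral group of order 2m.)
8

Derivation: The number of irreducible complex representations of a finite group equals its number of conjugacy classes. D_13 has 8 conjugacy classes ((n+3)/2 for n odd), so D_13 (order 26) has exactly 8 irreducible complex representations.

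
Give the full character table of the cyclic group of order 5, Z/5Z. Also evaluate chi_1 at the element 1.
Character table of Z/5Z (irreps indexed chi_0,...,chi_4 with chi_k(m) = zeta_5^(k*m), zeta_5 = exp(2*pi*i/5)):
  irrep \ class  {0} (size 1)  {1} (size 1)    {2} (size 1)    {3} (size 1)    {4} (size 1)  
  chi_0          1             1               1               1               1             
  chi_1          1             exp(2*I*pi/5)   exp(4*I*pi/5)   exp(-4*I*pi/5)  exp(-2*I*pi/5)
  chi_2          1             exp(4*I*pi/5)   exp(-2*I*pi/5)  exp(2*I*pi/5)   exp(-4*I*pi/5)
  chi_3          1             exp(-4*I*pi/5)  exp(2*I*pi/5)   exp(-2*I*pi/5)  exp(4*I*pi/5) 
  chi_4          1             exp(-2*I*pi/5)  exp(-4*I*pi/5)  exp(4*I*pi/5)   exp(2*I*pi/5) 

Spot check: chi_1(1) = zeta_5^(1*1) = zeta_5^1 = exp(2*I*pi/5).

Derivation: Z/5Z is abelian, so all 5 irreducible complex representations are 1-dimensional. They are given by chi_k(m) = zeta_5^(k*m) for k = 0,...,4. Row orthogonality: sum_m chi_k(m) conj(chi_l(m)) = 5 * [k = l].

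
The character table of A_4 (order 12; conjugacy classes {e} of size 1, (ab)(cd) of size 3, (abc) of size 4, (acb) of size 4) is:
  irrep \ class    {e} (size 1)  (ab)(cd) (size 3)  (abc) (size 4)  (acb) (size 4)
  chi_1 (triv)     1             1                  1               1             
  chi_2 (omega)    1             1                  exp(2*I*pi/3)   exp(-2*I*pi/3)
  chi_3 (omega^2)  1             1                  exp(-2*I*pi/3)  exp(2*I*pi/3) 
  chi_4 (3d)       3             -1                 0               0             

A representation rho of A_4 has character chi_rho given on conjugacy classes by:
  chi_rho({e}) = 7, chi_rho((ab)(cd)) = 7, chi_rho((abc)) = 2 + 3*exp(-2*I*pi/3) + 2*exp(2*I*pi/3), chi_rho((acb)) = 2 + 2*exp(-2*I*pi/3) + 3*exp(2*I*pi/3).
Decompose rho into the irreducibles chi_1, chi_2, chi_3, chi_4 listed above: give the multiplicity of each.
Multiplicities: chi_1: 2, chi_2: 2, chi_3: 3, chi_4: 0.

Details: Use <chi_rho, chi> = (1/|G|) sum_C |C| * chi_rho(C) * conj(chi(C)) with |G| = 12 for each irreducible chi in the table:
  <chi_rho, chi_1> = (1/12)[1*(7)*conj(1) + 3*(7)*conj(1) + 4*(2 + 3*exp(-2*I*pi/3) + 2*exp(2*I*pi/3))*conj(1) + 4*(2 + 2*exp(-2*I*pi/3) + 3*exp(2*I*pi/3))*conj(1)]
      = (1/12)[(7) + (21) + (8 + 12*exp(-2*I*pi/3) + 8*exp(2*I*pi/3)) + (8 + 8*exp(-2*I*pi/3) + 12*exp(2*I*pi/3))] = 24/12 = 2
  <chi_rho, chi_2> = (1/12)[1*(7)*conj(1) + 3*(7)*conj(1) + 4*(2 + 3*exp(-2*I*pi/3) + 2*exp(2*I*pi/3))*conj(exp(2*I*pi/3)) + 4*(2 + 2*exp(-2*I*pi/3) + 3*exp(2*I*pi/3))*conj(exp(-2*I*pi/3))]
      = (1/12)[(7) + (21) + (8 + 8*exp(-2*I*pi/3) + 12*exp(2*I*pi/3)) + (8 + 12*exp(-2*I*pi/3) + 8*exp(2*I*pi/3))] = 24/12 = 2
  <chi_rho, chi_3> = (1/12)[1*(7)*conj(1) + 3*(7)*conj(1) + 4*(2 + 3*exp(-2*I*pi/3) + 2*exp(2*I*pi/3))*conj(exp(-2*I*pi/3)) + 4*(2 + 2*exp(-2*I*pi/3) + 3*exp(2*I*pi/3))*conj(exp(2*I*pi/3))]
      = (1/12)[(7) + (21) + (4) + (4)] = 36/12 = 3
  <chi_rho, chi_4> = (1/12)[1*(7)*conj(3) + 3*(7)*conj(-1) + 4*(2 + 3*exp(-2*I*pi/3) + 2*exp(2*I*pi/3))*conj(0) + 4*(2 + 2*exp(-2*I*pi/3) + 3*exp(2*I*pi/3))*conj(0)]
      = (1/12)[(21) + (-21) + (0) + (0)] = 0/12 = 0
(Exp terms are combined using exp(i*s)*conj(exp(i*t)) = exp(i*(s-t)), and sums of them are collapsed using the identity that for every m > 1 the m distinct m-th roots of unity sum to 0, e.g. 1 + exp(2*I*pi/3) + exp(-2*I*pi/3) = 0.)
Dimension check: dim(rho) = sum (mult * dim) = 2*1 + 2*1 + 3*1 + 0*3 = 7 = chi_rho(e) = 7.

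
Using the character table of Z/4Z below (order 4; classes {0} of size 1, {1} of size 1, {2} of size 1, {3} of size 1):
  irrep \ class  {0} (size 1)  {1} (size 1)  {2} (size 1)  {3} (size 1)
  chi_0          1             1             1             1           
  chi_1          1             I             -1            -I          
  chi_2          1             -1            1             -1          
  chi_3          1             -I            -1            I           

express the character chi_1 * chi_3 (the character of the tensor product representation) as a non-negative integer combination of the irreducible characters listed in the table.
chi_1 tensor chi_3 = chi_0 (all other irreducibles have multiplicity 0).

The character of a tensor product is the pointwise product (chi_1 * chi_3)(C) = chi_1(C) * chi_3(C):
  {0}: (1)*(1), {1}: (I)*(-I), {2}: (-1)*(-1), {3}: (-I)*(I)
so (chi_1 * chi_3) takes values
  {0} -> 1, {1} -> 1, {2} -> 1, {3} -> 1.
Now take the inner product of this character with each irreducible chi from the table, <chi_1*chi_3, chi> = (1/4) sum_C |C| (chi_1*chi_3)(C) conj(chi(C)):
  <chi_1*chi_3, chi_0> = (1/4)[1*(1)*conj(1) + 1*(1)*conj(1) + 1*(1)*conj(1) + 1*(1)*conj(1)]
      = (1/4)[(1) + (1) + (1) + (1)] = 4/4 = 1
  <chi_1*chi_3, chi_1> = (1/4)[1*(1)*conj(1) + 1*(1)*conj(I) + 1*(1)*conj(-1) + 1*(1)*conj(-I)]
      = (1/4)[(1) + (-I) + (-1) + (I)] = 0/4 = 0
  <chi_1*chi_3, chi_2> = (1/4)[1*(1)*conj(1) + 1*(1)*conj(-1) + 1*(1)*conj(1) + 1*(1)*conj(-1)]
      = (1/4)[(1) + (-1) + (1) + (-1)] = 0/4 = 0
  <chi_1*chi_3, chi_3> = (1/4)[1*(1)*conj(1) + 1*(1)*conj(-I) + 1*(1)*conj(-1) + 1*(1)*conj(I)]
      = (1/4)[(1) + (I) + (-1) + (-I)] = 0/4 = 0
(Exp terms are combined using exp(i*s)*conj(exp(i*t)) = exp(i*(s-t)), and sums of them are collapsed using the identity that for every m > 1 the m distinct m-th roots of unity sum to 0, e.g. 1 + exp(2*I*pi/3) + exp(-2*I*pi/3) = 0.)
Hence the multiplicities are chi_0: 1. Dimension check: dim(chi_1)*dim(chi_3) = 1*1 = 1 and sum (mult * dim) = 1*1 = 1.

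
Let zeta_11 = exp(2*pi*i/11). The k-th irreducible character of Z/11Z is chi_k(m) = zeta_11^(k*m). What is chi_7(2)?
chi_7(2) = zeta_11^14 = exp(6*I*pi/11)

Why: chi_7(2) = zeta_11^(7*2) = zeta_11^14. Since zeta_11^11 = 1, this equals zeta_11^3 = exp(2*pi*i*3/11) = exp(6*I*pi/11).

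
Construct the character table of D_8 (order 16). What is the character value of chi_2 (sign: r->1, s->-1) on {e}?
Conjugacy classes: {e} of size 1, {r^4} of size 1, {r^1, r^7} of size 2, {r^2, r^6} of size 2, {r^3, r^5} of size 2, {s, sr^2, ...} of size 4, {sr, sr^3, ...} of size 4.
Character table:
  irrep \ class              {e} (size 1)  {r^4} (size 1)  {r^1, r^7} (size 2)  {r^2, r^6} (size 2)  {r^3, r^5} (size 2)  {s, sr^2, ...} (size 4)  {sr, sr^3, ...} (size 4)
  chi_1 (triv)               1             1               1                    1                    1                    1                        1                       
  chi_2 (sign: r->1, s->-1)  1             1               1                    1                    1                    -1                       -1                      
  chi_3 (r->-1, s->1)        1             1               -1                   1                    -1                   1                        -1                      
  chi_4 (r->-1, s->-1)       1             1               -1                   1                    -1                   -1                       1                       
  chi_5 (2d, j=1)            2             -2              sqrt(2)              0                    -sqrt(2)             0                        0                       
  chi_6 (2d, j=2)            2             2               0                    -2                   0                    0                        0                       
  chi_7 (2d, j=3)            2             -2              -sqrt(2)             0                    sqrt(2)              0                        0                       

Spot check: chi_2 (sign: r->1, s->-1) on {e} = 1.

Derivation: D_8 has order 2*8 = 16 with 7 conjugacy classes, hence 7 irreducibles. Sum of squared dims 1 + 1 + 1 + 1 + 4 + 4 + 4 = 16 = |G|. Linear characters come from the abelianisation; the 2-dimensional irreps have character r^k -> 2*cos(2*pi*j*k/8), reflections -> 0.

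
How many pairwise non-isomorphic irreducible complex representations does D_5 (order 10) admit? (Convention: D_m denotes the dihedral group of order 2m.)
4

Why: The number of irreducible complex representations of a finite group equals its number of conjugacy classes. D_5 has 4 conjugacy classes ((n+3)/2 for n odd), so D_5 (order 10) has exactly 4 irreducible complex representations.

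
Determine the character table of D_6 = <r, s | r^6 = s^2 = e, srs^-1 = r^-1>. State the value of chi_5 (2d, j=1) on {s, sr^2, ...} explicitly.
Conjugacy classes: {e} of size 1, {r^3} of size 1, {r^1, r^5} of size 2, {r^2, r^4} of size 2, {s, sr^2, ...} of size 3, {sr, sr^3, ...} of size 3.
Character table:
  irrep \ class              {e} (size 1)  {r^3} (size 1)  {r^1, r^5} (size 2)  {r^2, r^4} (size 2)  {s, sr^2, ...} (size 3)  {sr, sr^3, ...} (size 3)
  chi_1 (triv)               1             1               1                    1                    1                        1                       
  chi_2 (sign: r->1, s->-1)  1             1               1                    1                    -1                       -1                      
  chi_3 (r->-1, s->1)        1             -1              -1                   1                    1                        -1                      
  chi_4 (r->-1, s->-1)       1             -1              -1                   1                    -1                       1                       
  chi_5 (2d, j=1)            2             -2              1                    -1                   0                        0                       
  chi_6 (2d, j=2)            2             2               -1                   -1                   0                        0                       

Spot check: chi_5 (2d, j=1) on {s, sr^2, ...} = 0.

Why: D_6 has order 2*6 = 12 with 6 conjugacy classes, hence 6 irreducibles. Sum of squared dims 1 + 1 + 1 + 1 + 4 + 4 = 12 = |G|. Linear characters come from the abelianisation; the 2-dimensional irreps have character r^k -> 2*cos(2*pi*j*k/6), reflections -> 0.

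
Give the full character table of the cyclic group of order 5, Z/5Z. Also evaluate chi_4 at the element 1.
Character table of Z/5Z (irreps indexed chi_0,...,chi_4 with chi_k(m) = zeta_5^(k*m), zeta_5 = exp(2*pi*i/5)):
  irrep \ class  {0} (size 1)  {1} (size 1)    {2} (size 1)    {3} (size 1)    {4} (size 1)  
  chi_0          1             1               1               1               1             
  chi_1          1             exp(2*I*pi/5)   exp(4*I*pi/5)   exp(-4*I*pi/5)  exp(-2*I*pi/5)
  chi_2          1             exp(4*I*pi/5)   exp(-2*I*pi/5)  exp(2*I*pi/5)   exp(-4*I*pi/5)
  chi_3          1             exp(-4*I*pi/5)  exp(2*I*pi/5)   exp(-2*I*pi/5)  exp(4*I*pi/5) 
  chi_4          1             exp(-2*I*pi/5)  exp(-4*I*pi/5)  exp(4*I*pi/5)   exp(2*I*pi/5) 

Spot check: chi_4(1) = zeta_5^(4*1) = zeta_5^4 = exp(-2*I*pi/5).

Z/5Z is abelian, so all 5 irreducible complex representations are 1-dimensional. They are given by chi_k(m) = zeta_5^(k*m) for k = 0,...,4. Row orthogonality: sum_m chi_k(m) conj(chi_l(m)) = 5 * [k = l].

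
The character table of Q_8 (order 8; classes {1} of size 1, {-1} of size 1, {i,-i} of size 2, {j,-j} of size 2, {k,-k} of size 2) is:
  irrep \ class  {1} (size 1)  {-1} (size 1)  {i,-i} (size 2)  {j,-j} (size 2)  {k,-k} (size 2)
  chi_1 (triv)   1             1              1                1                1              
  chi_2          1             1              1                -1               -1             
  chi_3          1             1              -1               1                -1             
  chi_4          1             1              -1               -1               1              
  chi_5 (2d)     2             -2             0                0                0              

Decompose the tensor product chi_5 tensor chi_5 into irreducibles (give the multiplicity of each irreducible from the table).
chi_5 tensor chi_5 = chi_1 + chi_2 + chi_3 + chi_4 (all other irreducibles have multiplicity 0).

Solution. The character of a tensor product is the pointwise product (chi_5 * chi_5)(C) = chi_5(C) * chi_5(C):
  {1}: (2)*(2), {-1}: (-2)*(-2), {i,-i}: (0)*(0), {j,-j}: (0)*(0), {k,-k}: (0)*(0)
so (chi_5 * chi_5) takes values
  {1} -> 4, {-1} -> 4, {i,-i} -> 0, {j,-j} -> 0, {k,-k} -> 0.
Now take the inner product of this character with each irreducible chi from the table, <chi_5*chi_5, chi> = (1/8) sum_C |C| (chi_5*chi_5)(C) conj(chi(C)):
  <chi_5*chi_5, chi_1> = (1/8)[1*(4)*conj(1) + 1*(4)*conj(1) + 2*(0)*conj(1) + 2*(0)*conj(1) + 2*(0)*conj(1)]
      = (1/8)[(4) + (4) + (0) + (0) + (0)] = 8/8 = 1
  <chi_5*chi_5, chi_2> = (1/8)[1*(4)*conj(1) + 1*(4)*conj(1) + 2*(0)*conj(1) + 2*(0)*conj(-1) + 2*(0)*conj(-1)]
      = (1/8)[(4) + (4) + (0) + (0) + (0)] = 8/8 = 1
  <chi_5*chi_5, chi_3> = (1/8)[1*(4)*conj(1) + 1*(4)*conj(1) + 2*(0)*conj(-1) + 2*(0)*conj(1) + 2*(0)*conj(-1)]
      = (1/8)[(4) + (4) + (0) + (0) + (0)] = 8/8 = 1
  <chi_5*chi_5, chi_4> = (1/8)[1*(4)*conj(1) + 1*(4)*conj(1) + 2*(0)*conj(-1) + 2*(0)*conj(-1) + 2*(0)*conj(1)]
      = (1/8)[(4) + (4) + (0) + (0) + (0)] = 8/8 = 1
  <chi_5*chi_5, chi_5> = (1/8)[1*(4)*conj(2) + 1*(4)*conj(-2) + 2*(0)*conj(0) + 2*(0)*conj(0) + 2*(0)*conj(0)]
      = (1/8)[(8) + (-8) + (0) + (0) + (0)] = 0/8 = 0
Hence the multiplicities are chi_1: 1, chi_2: 1, chi_3: 1, chi_4: 1. Dimension check: dim(chi_5)*dim(chi_5) = 2*2 = 4 and sum (mult * dim) = 1*1 + 1*1 + 1*1 + 1*1 = 4.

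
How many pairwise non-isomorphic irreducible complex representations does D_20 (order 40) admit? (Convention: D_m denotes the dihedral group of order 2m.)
13

Argument: The number of irreducible complex representations of a finite group equals its number of conjugacy classes. D_20 has 13 conjugacy classes (n/2 + 3 for n even), so D_20 (order 40) has exactly 13 irreducible complex representations.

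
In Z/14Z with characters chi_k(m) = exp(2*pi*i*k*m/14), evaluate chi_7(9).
chi_7(9) = zeta_14^63 = -1

Argument: chi_7(9) = zeta_14^(7*9) = zeta_14^63. Since zeta_14^14 = 1, this equals zeta_14^7 = exp(2*pi*i*7/14) = -1.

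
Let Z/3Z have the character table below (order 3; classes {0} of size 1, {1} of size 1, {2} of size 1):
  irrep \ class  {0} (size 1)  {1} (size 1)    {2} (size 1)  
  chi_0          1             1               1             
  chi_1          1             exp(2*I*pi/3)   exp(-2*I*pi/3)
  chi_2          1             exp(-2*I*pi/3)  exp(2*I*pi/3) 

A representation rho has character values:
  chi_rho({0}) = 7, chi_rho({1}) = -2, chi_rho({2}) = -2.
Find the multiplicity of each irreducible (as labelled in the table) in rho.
Multiplicities: chi_0: 1, chi_1: 3, chi_2: 3.

Explanation: Use <chi_rho, chi> = (1/|G|) sum_C |C| * chi_rho(C) * conj(chi(C)) with |G| = 3 for each irreducible chi in the table:
  <chi_rho, chi_0> = (1/3)[1*(7)*conj(1) + 1*(-2)*conj(1) + 1*(-2)*conj(1)]
      = (1/3)[(7) + (-2) + (-2)] = 3/3 = 1
  <chi_rho, chi_1> = (1/3)[1*(7)*conj(1) + 1*(-2)*conj(exp(2*I*pi/3)) + 1*(-2)*conj(exp(-2*I*pi/3))]
      = (1/3)[(7) + (3 + exp(-2*I*pi/3) + 3*exp(2*I*pi/3)) + (3 + 3*exp(-2*I*pi/3) + exp(2*I*pi/3))] = 9/3 = 3
  <chi_rho, chi_2> = (1/3)[1*(7)*conj(1) + 1*(-2)*conj(exp(-2*I*pi/3)) + 1*(-2)*conj(exp(2*I*pi/3))]
      = (1/3)[(7) + (3 + 3*exp(-2*I*pi/3) + exp(2*I*pi/3)) + (3 + exp(-2*I*pi/3) + 3*exp(2*I*pi/3))] = 9/3 = 3
(Exp terms are combined using exp(i*s)*conj(exp(i*t)) = exp(i*(s-t)), and sums of them are collapsed using the identity that for every m > 1 the m distinct m-th roots of unity sum to 0, e.g. 1 + exp(2*I*pi/3) + exp(-2*I*pi/3) = 0.)
Dimension check: dim(rho) = sum (mult * dim) = 1*1 + 3*1 + 3*1 = 7 = chi_rho(e) = 7.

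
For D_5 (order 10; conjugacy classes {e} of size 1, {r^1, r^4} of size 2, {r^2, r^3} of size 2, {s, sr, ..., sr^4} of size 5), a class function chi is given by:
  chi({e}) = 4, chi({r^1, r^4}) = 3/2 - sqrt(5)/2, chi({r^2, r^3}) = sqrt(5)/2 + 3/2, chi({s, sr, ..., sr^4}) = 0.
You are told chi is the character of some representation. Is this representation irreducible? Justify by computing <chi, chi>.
Not irreducible (reducible): <chi, chi> = 3 > 1.

Reasoning: <chi, chi> = (1/|G|) sum_C |C| * |chi(C)|^2 = (1/10)[1*|4|^2 + 2*|3/2 - sqrt(5)/2|^2 + 2*|sqrt(5)/2 + 3/2|^2 + 5*|0|^2]
  = (1/10)[(16) + (7 - 3*sqrt(5)) + (3*sqrt(5) + 7) + (0)] = 30/10 = 3.
A character is irreducible iff <chi, chi> = 1, so this representation is reducible.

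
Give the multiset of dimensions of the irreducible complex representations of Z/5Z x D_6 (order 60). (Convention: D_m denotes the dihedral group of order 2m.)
Dimensions: 1, 1, 1, 1, 1, 1, 1, 1, 1, 1, 1, 1, 1, 1, 1, 1, 1, 1, 1, 1, 2, 2, 2, 2, 2, 2, 2, 2, 2, 2

Why: There are 30 irreducibles (= number of conjugacy classes). Their dimensions d_i satisfy sum d_i^2 = |G| = 60: 1 + 1 + 1 + 1 + 1 + 1 + 1 + 1 + 1 + 1 + 1 + 1 + 1 + 1 + 1 + 1 + 1 + 1 + 1 + 1 + 4 + 4 + 4 + 4 + 4 + 4 + 4 + 4 + 4 + 4 = 60. (For the product with Z/5Z: each of the 5 1-dim characters of Z/5Z tensors with each irrep of D_6, giving 5 copies of each D_6-dimension.)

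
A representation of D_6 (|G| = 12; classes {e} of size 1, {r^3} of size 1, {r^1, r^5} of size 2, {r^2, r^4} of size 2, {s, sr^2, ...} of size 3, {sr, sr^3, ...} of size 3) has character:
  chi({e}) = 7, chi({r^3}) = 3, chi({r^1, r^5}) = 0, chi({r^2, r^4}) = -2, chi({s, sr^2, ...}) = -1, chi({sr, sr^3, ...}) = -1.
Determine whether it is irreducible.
Not irreducible (reducible): <chi, chi> = 6 > 1.

Reasoning: <chi, chi> = (1/|G|) sum_C |C| * |chi(C)|^2 = (1/12)[1*|7|^2 + 1*|3|^2 + 2*|0|^2 + 2*|-2|^2 + 3*|-1|^2 + 3*|-1|^2]
  = (1/12)[(49) + (9) + (0) + (8) + (3) + (3)] = 72/12 = 6.
A character is irreducible iff <chi, chi> = 1, so this representation is reducible.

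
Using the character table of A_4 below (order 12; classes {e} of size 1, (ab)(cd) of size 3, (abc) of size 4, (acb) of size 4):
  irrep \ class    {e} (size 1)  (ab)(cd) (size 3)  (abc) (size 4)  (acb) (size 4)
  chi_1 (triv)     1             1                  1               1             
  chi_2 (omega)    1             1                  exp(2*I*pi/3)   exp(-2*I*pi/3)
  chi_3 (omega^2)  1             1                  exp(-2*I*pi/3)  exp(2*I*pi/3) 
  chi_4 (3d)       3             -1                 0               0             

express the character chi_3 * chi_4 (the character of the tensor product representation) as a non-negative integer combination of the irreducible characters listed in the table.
chi_3 tensor chi_4 = chi_4 (all other irreducibles have multiplicity 0).

Proof sketch: The character of a tensor product is the pointwise product (chi_3 * chi_4)(C) = chi_3(C) * chi_4(C):
  {e}: (1)*(3), (ab)(cd): (1)*(-1), (abc): (exp(-2*I*pi/3))*(0), (acb): (exp(2*I*pi/3))*(0)
so (chi_3 * chi_4) takes values
  {e} -> 3, (ab)(cd) -> -1, (abc) -> 0, (acb) -> 0.
Now take the inner product of this character with each irreducible chi from the table, <chi_3*chi_4, chi> = (1/12) sum_C |C| (chi_3*chi_4)(C) conj(chi(C)):
  <chi_3*chi_4, chi_1> = (1/12)[1*(3)*conj(1) + 3*(-1)*conj(1) + 4*(0)*conj(1) + 4*(0)*conj(1)]
      = (1/12)[(3) + (-3) + (0) + (0)] = 0/12 = 0
  <chi_3*chi_4, chi_2> = (1/12)[1*(3)*conj(1) + 3*(-1)*conj(1) + 4*(0)*conj(exp(2*I*pi/3)) + 4*(0)*conj(exp(-2*I*pi/3))]
      = (1/12)[(3) + (-3) + (0) + (0)] = 0/12 = 0
  <chi_3*chi_4, chi_3> = (1/12)[1*(3)*conj(1) + 3*(-1)*conj(1) + 4*(0)*conj(exp(-2*I*pi/3)) + 4*(0)*conj(exp(2*I*pi/3))]
      = (1/12)[(3) + (-3) + (0) + (0)] = 0/12 = 0
  <chi_3*chi_4, chi_4> = (1/12)[1*(3)*conj(3) + 3*(-1)*conj(-1) + 4*(0)*conj(0) + 4*(0)*conj(0)]
      = (1/12)[(9) + (3) + (0) + (0)] = 12/12 = 1
(Exp terms are combined using exp(i*s)*conj(exp(i*t)) = exp(i*(s-t)), and sums of them are collapsed using the identity that for every m > 1 the m distinct m-th roots of unity sum to 0, e.g. 1 + exp(2*I*pi/3) + exp(-2*I*pi/3) = 0.)
Hence the multiplicities are chi_4: 1. Dimension check: dim(chi_3)*dim(chi_4) = 1*3 = 3 and sum (mult * dim) = 1*3 = 3.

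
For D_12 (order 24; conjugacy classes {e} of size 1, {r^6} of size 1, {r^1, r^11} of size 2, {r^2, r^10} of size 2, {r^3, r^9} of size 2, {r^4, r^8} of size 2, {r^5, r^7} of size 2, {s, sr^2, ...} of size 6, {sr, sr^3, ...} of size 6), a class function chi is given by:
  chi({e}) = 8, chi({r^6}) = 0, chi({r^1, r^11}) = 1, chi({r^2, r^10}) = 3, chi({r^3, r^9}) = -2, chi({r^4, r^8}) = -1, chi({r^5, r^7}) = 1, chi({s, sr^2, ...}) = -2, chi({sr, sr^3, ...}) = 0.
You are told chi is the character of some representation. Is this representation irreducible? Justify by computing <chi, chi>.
Not irreducible (reducible): <chi, chi> = 5 > 1.

Details: <chi, chi> = (1/|G|) sum_C |C| * |chi(C)|^2 = (1/24)[1*|8|^2 + 1*|0|^2 + 2*|1|^2 + 2*|3|^2 + 2*|-2|^2 + 2*|-1|^2 + 2*|1|^2 + 6*|-2|^2 + 6*|0|^2]
  = (1/24)[(64) + (0) + (2) + (18) + (8) + (2) + (2) + (24) + (0)] = 120/24 = 5.
A character is irreducible iff <chi, chi> = 1, so this representation is reducible.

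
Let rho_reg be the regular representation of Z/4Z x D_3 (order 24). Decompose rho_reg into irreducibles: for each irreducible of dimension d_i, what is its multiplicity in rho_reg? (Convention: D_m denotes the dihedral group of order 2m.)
Each irreducible V_i of dimension d_i appears with multiplicity d_i, i.e. rho_reg = (direct sum over all irreducibles V_i) d_i V_i. The irreducible dimensions for Z/4Z x D_3 are 1, 1, 1, 1, 1, 1, 1, 1, 2, 2, 2, 2: 8 irreducibles of dimension 1, each with multiplicity 1; 4 irreducibles of dimension 2, each with multiplicity 2. Total dimension 8*1*1 + 4*2*2 = 24 = |G|.

General theorem: in the regular representation of a finite group G, each irreducible appears with multiplicity equal to its dimension. Check: dim(rho_reg) = sum d_i^2 = 1 + 1 + 1 + 1 + 1 + 1 + 1 + 1 + 4 + 4 + 4 + 4 = 24 = |G|.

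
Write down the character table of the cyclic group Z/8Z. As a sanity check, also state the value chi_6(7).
Character table of Z/8Z (irreps indexed chi_0,...,chi_7 with chi_k(m) = zeta_8^(k*m), zeta_8 = exp(2*pi*i/8)):
  irrep \ class  {0} (size 1)  {1} (size 1)    {2} (size 1)  {3} (size 1)    {4} (size 1)  {5} (size 1)    {6} (size 1)  {7} (size 1)  
  chi_0          1             1               1             1               1             1               1             1             
  chi_1          1             exp(I*pi/4)     I             exp(3*I*pi/4)   -1            exp(-3*I*pi/4)  -I            exp(-I*pi/4)  
  chi_2          1             I               -1            -I              1             I               -1            -I            
  chi_3          1             exp(3*I*pi/4)   -I            exp(I*pi/4)     -1            exp(-I*pi/4)    I             exp(-3*I*pi/4)
  chi_4          1             -1              1             -1              1             -1              1             -1            
  chi_5          1             exp(-3*I*pi/4)  I             exp(-I*pi/4)    -1            exp(I*pi/4)     -I            exp(3*I*pi/4) 
  chi_6          1             -I              -1            I               1             -I              -1            I             
  chi_7          1             exp(-I*pi/4)    -I            exp(-3*I*pi/4)  -1            exp(3*I*pi/4)   I             exp(I*pi/4)   

Spot check: chi_6(7) = zeta_8^(6*7) = zeta_8^42 = I.

Explanation: Z/8Z is abelian, so all 8 irreducible complex representations are 1-dimensional. They are given by chi_k(m) = zeta_8^(k*m) for k = 0,...,7. Row orthogonality: sum_m chi_k(m) conj(chi_l(m)) = 8 * [k = l].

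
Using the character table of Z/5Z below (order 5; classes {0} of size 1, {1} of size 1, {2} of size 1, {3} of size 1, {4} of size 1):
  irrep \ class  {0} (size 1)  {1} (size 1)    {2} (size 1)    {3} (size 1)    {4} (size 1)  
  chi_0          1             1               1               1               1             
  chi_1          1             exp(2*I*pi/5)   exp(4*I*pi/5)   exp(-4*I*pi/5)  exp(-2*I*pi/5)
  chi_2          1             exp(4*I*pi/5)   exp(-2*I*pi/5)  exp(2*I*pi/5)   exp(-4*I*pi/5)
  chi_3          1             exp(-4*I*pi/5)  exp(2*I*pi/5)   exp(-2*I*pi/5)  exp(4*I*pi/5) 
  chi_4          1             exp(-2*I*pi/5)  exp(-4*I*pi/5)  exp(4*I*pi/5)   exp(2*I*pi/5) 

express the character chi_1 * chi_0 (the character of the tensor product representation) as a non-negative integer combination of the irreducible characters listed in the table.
chi_1 tensor chi_0 = chi_1 (all other irreducibles have multiplicity 0).

Why: The character of a tensor product is the pointwise product (chi_1 * chi_0)(C) = chi_1(C) * chi_0(C):
  {0}: (1)*(1), {1}: (exp(2*I*pi/5))*(1), {2}: (exp(4*I*pi/5))*(1), {3}: (exp(-4*I*pi/5))*(1), {4}: (exp(-2*I*pi/5))*(1)
so (chi_1 * chi_0) takes values
  {0} -> 1, {1} -> exp(2*I*pi/5), {2} -> exp(4*I*pi/5), {3} -> exp(-4*I*pi/5), {4} -> exp(-2*I*pi/5).
Now take the inner product of this character with each irreducible chi from the table, <chi_1*chi_0, chi> = (1/5) sum_C |C| (chi_1*chi_0)(C) conj(chi(C)):
  <chi_1*chi_0, chi_0> = (1/5)[1*(1)*conj(1) + 1*(exp(2*I*pi/5))*conj(1) + 1*(exp(4*I*pi/5))*conj(1) + 1*(exp(-4*I*pi/5))*conj(1) + 1*(exp(-2*I*pi/5))*conj(1)]
      = (1/5)[(1) + (exp(2*I*pi/5)) + (exp(4*I*pi/5)) + (exp(-4*I*pi/5)) + (exp(-2*I*pi/5))] = 0/5 = 0
  <chi_1*chi_0, chi_1> = (1/5)[1*(1)*conj(1) + 1*(exp(2*I*pi/5))*conj(exp(2*I*pi/5)) + 1*(exp(4*I*pi/5))*conj(exp(4*I*pi/5)) + 1*(exp(-4*I*pi/5))*conj(exp(-4*I*pi/5)) + 1*(exp(-2*I*pi/5))*conj(exp(-2*I*pi/5))]
      = (1/5)[(1) + (1) + (1) + (1) + (1)] = 5/5 = 1
  <chi_1*chi_0, chi_2> = (1/5)[1*(1)*conj(1) + 1*(exp(2*I*pi/5))*conj(exp(4*I*pi/5)) + 1*(exp(4*I*pi/5))*conj(exp(-2*I*pi/5)) + 1*(exp(-4*I*pi/5))*conj(exp(2*I*pi/5)) + 1*(exp(-2*I*pi/5))*conj(exp(-4*I*pi/5))]
      = (1/5)[(1) + (exp(-2*I*pi/5)) + (exp(-4*I*pi/5)) + (exp(4*I*pi/5)) + (exp(2*I*pi/5))] = 0/5 = 0
  <chi_1*chi_0, chi_3> = (1/5)[1*(1)*conj(1) + 1*(exp(2*I*pi/5))*conj(exp(-4*I*pi/5)) + 1*(exp(4*I*pi/5))*conj(exp(2*I*pi/5)) + 1*(exp(-4*I*pi/5))*conj(exp(-2*I*pi/5)) + 1*(exp(-2*I*pi/5))*conj(exp(4*I*pi/5))]
      = (1/5)[(1) + (exp(-4*I*pi/5)) + (exp(2*I*pi/5)) + (exp(-2*I*pi/5)) + (exp(4*I*pi/5))] = 0/5 = 0
  <chi_1*chi_0, chi_4> = (1/5)[1*(1)*conj(1) + 1*(exp(2*I*pi/5))*conj(exp(-2*I*pi/5)) + 1*(exp(4*I*pi/5))*conj(exp(-4*I*pi/5)) + 1*(exp(-4*I*pi/5))*conj(exp(4*I*pi/5)) + 1*(exp(-2*I*pi/5))*conj(exp(2*I*pi/5))]
      = (1/5)[(1) + (exp(4*I*pi/5)) + (exp(-2*I*pi/5)) + (exp(2*I*pi/5)) + (exp(-4*I*pi/5))] = 0/5 = 0
(Exp terms are combined using exp(i*s)*conj(exp(i*t)) = exp(i*(s-t)), and sums of them are collapsed using the identity that for every m > 1 the m distinct m-th roots of unity sum to 0, e.g. 1 + exp(2*I*pi/3) + exp(-2*I*pi/3) = 0.)
Hence the multiplicities are chi_1: 1. Dimension check: dim(chi_1)*dim(chi_0) = 1*1 = 1 and sum (mult * dim) = 1*1 = 1.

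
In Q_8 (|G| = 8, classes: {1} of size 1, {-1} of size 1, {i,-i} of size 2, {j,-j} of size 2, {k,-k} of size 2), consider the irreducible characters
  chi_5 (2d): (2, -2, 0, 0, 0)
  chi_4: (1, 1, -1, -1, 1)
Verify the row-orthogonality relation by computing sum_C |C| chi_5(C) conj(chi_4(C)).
Sum = 0; so <chi_5, chi_4> = 0 (distinct irreducibles are orthogonal).

Proof sketch: Compute term by term over conjugacy classes (|C| * chi_5(C) * conj(chi_4(C))):
  1*(2)*conj(1) + 1*(-2)*conj(1) + 2*(0)*conj(-1) + 2*(0)*conj(-1) + 2*(0)*conj(1)
  = (2) + (-2) + (0) + (0) + (0)
  = 0.
Dividing by |G| = 8 gives 0/8 = 0, matching the row-orthogonality relation <chi_5, chi_4> = [chi_5 = chi_4].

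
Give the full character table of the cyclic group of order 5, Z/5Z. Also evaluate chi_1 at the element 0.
Character table of Z/5Z (irreps indexed chi_0,...,chi_4 with chi_k(m) = zeta_5^(k*m), zeta_5 = exp(2*pi*i/5)):
  irrep \ class  {0} (size 1)  {1} (size 1)    {2} (size 1)    {3} (size 1)    {4} (size 1)  
  chi_0          1             1               1               1               1             
  chi_1          1             exp(2*I*pi/5)   exp(4*I*pi/5)   exp(-4*I*pi/5)  exp(-2*I*pi/5)
  chi_2          1             exp(4*I*pi/5)   exp(-2*I*pi/5)  exp(2*I*pi/5)   exp(-4*I*pi/5)
  chi_3          1             exp(-4*I*pi/5)  exp(2*I*pi/5)   exp(-2*I*pi/5)  exp(4*I*pi/5) 
  chi_4          1             exp(-2*I*pi/5)  exp(-4*I*pi/5)  exp(4*I*pi/5)   exp(2*I*pi/5) 

Spot check: chi_1(0) = zeta_5^(1*0) = zeta_5^0 = 1.

Explanation: Z/5Z is abelian, so all 5 irreducible complex representations are 1-dimensional. They are given by chi_k(m) = zeta_5^(k*m) for k = 0,...,4. Row orthogonality: sum_m chi_k(m) conj(chi_l(m)) = 5 * [k = l].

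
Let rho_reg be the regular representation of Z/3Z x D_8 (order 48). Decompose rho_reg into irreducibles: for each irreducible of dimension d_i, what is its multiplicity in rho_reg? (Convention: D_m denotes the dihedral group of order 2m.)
Each irreducible V_i of dimension d_i appears with multiplicity d_i, i.e. rho_reg = (direct sum over all irreducibles V_i) d_i V_i. The irreducible dimensions for Z/3Z x D_8 are 1, 1, 1, 1, 1, 1, 1, 1, 1, 1, 1, 1, 2, 2, 2, 2, 2, 2, 2, 2, 2: 12 irreducibles of dimension 1, each with multiplicity 1; 9 irreducibles of dimension 2, each with multiplicity 2. Total dimension 12*1*1 + 9*2*2 = 48 = |G|.

Reasoning: General theorem: in the regular representation of a finite group G, each irreducible appears with multiplicity equal to its dimension. Check: dim(rho_reg) = sum d_i^2 = 1 + 1 + 1 + 1 + 1 + 1 + 1 + 1 + 1 + 1 + 1 + 1 + 4 + 4 + 4 + 4 + 4 + 4 + 4 + 4 + 4 = 48 = |G|.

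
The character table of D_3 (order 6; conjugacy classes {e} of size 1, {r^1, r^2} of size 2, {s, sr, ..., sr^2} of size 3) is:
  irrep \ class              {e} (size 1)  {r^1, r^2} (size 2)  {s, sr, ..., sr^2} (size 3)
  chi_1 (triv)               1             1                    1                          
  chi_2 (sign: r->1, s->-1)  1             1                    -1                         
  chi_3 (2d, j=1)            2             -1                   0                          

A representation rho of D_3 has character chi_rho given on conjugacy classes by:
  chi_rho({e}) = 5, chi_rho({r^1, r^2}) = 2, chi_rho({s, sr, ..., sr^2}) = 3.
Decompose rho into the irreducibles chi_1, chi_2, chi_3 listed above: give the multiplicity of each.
Multiplicities: chi_1: 3, chi_2: 0, chi_3: 1.

Working: Use <chi_rho, chi> = (1/|G|) sum_C |C| * chi_rho(C) * conj(chi(C)) with |G| = 6 for each irreducible chi in the table:
  <chi_rho, chi_1> = (1/6)[1*(5)*conj(1) + 2*(2)*conj(1) + 3*(3)*conj(1)]
      = (1/6)[(5) + (4) + (9)] = 18/6 = 3
  <chi_rho, chi_2> = (1/6)[1*(5)*conj(1) + 2*(2)*conj(1) + 3*(3)*conj(-1)]
      = (1/6)[(5) + (4) + (-9)] = 0/6 = 0
  <chi_rho, chi_3> = (1/6)[1*(5)*conj(2) + 2*(2)*conj(-1) + 3*(3)*conj(0)]
      = (1/6)[(10) + (-4) + (0)] = 6/6 = 1
Dimension check: dim(rho) = sum (mult * dim) = 3*1 + 0*1 + 1*2 = 5 = chi_rho(e) = 5.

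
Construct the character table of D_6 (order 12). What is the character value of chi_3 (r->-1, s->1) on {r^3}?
Conjugacy classes: {e} of size 1, {r^3} of size 1, {r^1, r^5} of size 2, {r^2, r^4} of size 2, {s, sr^2, ...} of size 3, {sr, sr^3, ...} of size 3.
Character table:
  irrep \ class              {e} (size 1)  {r^3} (size 1)  {r^1, r^5} (size 2)  {r^2, r^4} (size 2)  {s, sr^2, ...} (size 3)  {sr, sr^3, ...} (size 3)
  chi_1 (triv)               1             1               1                    1                    1                        1                       
  chi_2 (sign: r->1, s->-1)  1             1               1                    1                    -1                       -1                      
  chi_3 (r->-1, s->1)        1             -1              -1                   1                    1                        -1                      
  chi_4 (r->-1, s->-1)       1             -1              -1                   1                    -1                       1                       
  chi_5 (2d, j=1)            2             -2              1                    -1                   0                        0                       
  chi_6 (2d, j=2)            2             2               -1                   -1                   0                        0                       

Spot check: chi_3 (r->-1, s->1) on {r^3} = -1.

Working: D_6 has order 2*6 = 12 with 6 conjugacy classes, hence 6 irreducibles. Sum of squared dims 1 + 1 + 1 + 1 + 4 + 4 = 12 = |G|. Linear characters come from the abelianisation; the 2-dimensional irreps have character r^k -> 2*cos(2*pi*j*k/6), reflections -> 0.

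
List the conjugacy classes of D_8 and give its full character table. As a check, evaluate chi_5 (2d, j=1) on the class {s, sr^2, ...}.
Conjugacy classes: {e} of size 1, {r^4} of size 1, {r^1, r^7} of size 2, {r^2, r^6} of size 2, {r^3, r^5} of size 2, {s, sr^2, ...} of size 4, {sr, sr^3, ...} of size 4.
Character table:
  irrep \ class              {e} (size 1)  {r^4} (size 1)  {r^1, r^7} (size 2)  {r^2, r^6} (size 2)  {r^3, r^5} (size 2)  {s, sr^2, ...} (size 4)  {sr, sr^3, ...} (size 4)
  chi_1 (triv)               1             1               1                    1                    1                    1                        1                       
  chi_2 (sign: r->1, s->-1)  1             1               1                    1                    1                    -1                       -1                      
  chi_3 (r->-1, s->1)        1             1               -1                   1                    -1                   1                        -1                      
  chi_4 (r->-1, s->-1)       1             1               -1                   1                    -1                   -1                       1                       
  chi_5 (2d, j=1)            2             -2              sqrt(2)              0                    -sqrt(2)             0                        0                       
  chi_6 (2d, j=2)            2             2               0                    -2                   0                    0                        0                       
  chi_7 (2d, j=3)            2             -2              -sqrt(2)             0                    sqrt(2)              0                        0                       

Spot check: chi_5 (2d, j=1) on {s, sr^2, ...} = 0.

D_8 has order 2*8 = 16 with 7 conjugacy classes, hence 7 irreducibles. Sum of squared dims 1 + 1 + 1 + 1 + 4 + 4 + 4 = 16 = |G|. Linear characters come from the abelianisation; the 2-dimensional irreps have character r^k -> 2*cos(2*pi*j*k/8), reflections -> 0.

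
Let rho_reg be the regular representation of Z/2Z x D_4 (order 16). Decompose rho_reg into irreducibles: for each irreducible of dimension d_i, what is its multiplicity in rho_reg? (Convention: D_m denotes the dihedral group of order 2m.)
Each irreducible V_i of dimension d_i appears with multiplicity d_i, i.e. rho_reg = (direct sum over all irreducibles V_i) d_i V_i. The irreducible dimensions for Z/2Z x D_4 are 1, 1, 1, 1, 1, 1, 1, 1, 2, 2: 8 irreducibles of dimension 1, each with multiplicity 1; 2 irreducibles of dimension 2, each with multiplicity 2. Total dimension 8*1*1 + 2*2*2 = 16 = |G|.

Why: General theorem: in the regular representation of a finite group G, each irreducible appears with multiplicity equal to its dimension. Check: dim(rho_reg) = sum d_i^2 = 1 + 1 + 1 + 1 + 1 + 1 + 1 + 1 + 4 + 4 = 16 = |G|.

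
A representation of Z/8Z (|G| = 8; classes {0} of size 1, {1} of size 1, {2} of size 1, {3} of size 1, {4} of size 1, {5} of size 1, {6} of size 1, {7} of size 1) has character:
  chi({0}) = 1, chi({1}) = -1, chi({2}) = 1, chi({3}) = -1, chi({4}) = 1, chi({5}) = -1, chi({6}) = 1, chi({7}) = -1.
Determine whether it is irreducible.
Irreducible: <chi, chi> = 1.

Reasoning: <chi, chi> = (1/|G|) sum_C |C| * |chi(C)|^2 = (1/8)[1*|1|^2 + 1*|-1|^2 + 1*|1|^2 + 1*|-1|^2 + 1*|1|^2 + 1*|-1|^2 + 1*|1|^2 + 1*|-1|^2]
  = (1/8)[(1) + (1) + (1) + (1) + (1) + (1) + (1) + (1)] = 8/8 = 1.
(Exp terms are combined using exp(i*s)*conj(exp(i*t)) = exp(i*(s-t)), and sums of them are collapsed using the identity that for every m > 1 the m distinct m-th roots of unity sum to 0, e.g. 1 + exp(2*I*pi/3) + exp(-2*I*pi/3) = 0.)
A character is irreducible iff <chi, chi> = 1, so this representation is irreducible.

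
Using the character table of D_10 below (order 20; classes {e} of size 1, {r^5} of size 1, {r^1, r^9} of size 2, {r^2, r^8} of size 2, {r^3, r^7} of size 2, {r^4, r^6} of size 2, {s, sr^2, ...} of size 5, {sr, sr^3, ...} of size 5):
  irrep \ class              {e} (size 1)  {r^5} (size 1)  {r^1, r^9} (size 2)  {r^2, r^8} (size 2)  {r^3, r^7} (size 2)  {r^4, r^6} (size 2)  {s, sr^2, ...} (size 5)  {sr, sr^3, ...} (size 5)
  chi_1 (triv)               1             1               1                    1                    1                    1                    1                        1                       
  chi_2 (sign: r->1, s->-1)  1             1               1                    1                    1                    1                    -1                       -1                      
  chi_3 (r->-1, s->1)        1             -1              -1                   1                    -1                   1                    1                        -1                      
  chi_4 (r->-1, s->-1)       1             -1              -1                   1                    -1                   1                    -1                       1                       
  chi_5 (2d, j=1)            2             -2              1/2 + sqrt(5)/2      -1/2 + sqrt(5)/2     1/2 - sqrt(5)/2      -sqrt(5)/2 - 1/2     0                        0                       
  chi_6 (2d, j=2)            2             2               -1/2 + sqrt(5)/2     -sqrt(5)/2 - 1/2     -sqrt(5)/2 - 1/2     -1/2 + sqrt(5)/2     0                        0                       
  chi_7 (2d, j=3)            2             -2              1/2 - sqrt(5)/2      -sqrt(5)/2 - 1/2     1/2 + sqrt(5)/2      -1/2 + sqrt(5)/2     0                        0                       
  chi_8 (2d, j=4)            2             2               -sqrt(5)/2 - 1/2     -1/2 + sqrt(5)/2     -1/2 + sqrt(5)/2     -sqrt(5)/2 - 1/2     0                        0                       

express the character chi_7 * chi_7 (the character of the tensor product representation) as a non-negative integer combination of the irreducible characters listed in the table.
chi_7 tensor chi_7 = chi_1 + chi_2 + chi_8 (all other irreducibles have multiplicity 0).

Derivation: The character of a tensor product is the pointwise product (chi_7 * chi_7)(C) = chi_7(C) * chi_7(C):
  {e}: (2)*(2), {r^5}: (-2)*(-2), {r^1, r^9}: (1/2 - sqrt(5)/2)*(1/2 - sqrt(5)/2), {r^2, r^8}: (-sqrt(5)/2 - 1/2)*(-sqrt(5)/2 - 1/2), {r^3, r^7}: (1/2 + sqrt(5)/2)*(1/2 + sqrt(5)/2), {r^4, r^6}: (-1/2 + sqrt(5)/2)*(-1/2 + sqrt(5)/2), {s, sr^2, ...}: (0)*(0), {sr, sr^3, ...}: (0)*(0)
so (chi_7 * chi_7) takes values
  {e} -> 4, {r^5} -> 4, {r^1, r^9} -> 3/2 - sqrt(5)/2, {r^2, r^8} -> sqrt(5)/2 + 3/2, {r^3, r^7} -> sqrt(5)/2 + 3/2, {r^4, r^6} -> 3/2 - sqrt(5)/2, {s, sr^2, ...} -> 0, {sr, sr^3, ...} -> 0.
Now take the inner product of this character with each irreducible chi from the table, <chi_7*chi_7, chi> = (1/20) sum_C |C| (chi_7*chi_7)(C) conj(chi(C)):
  <chi_7*chi_7, chi_1> = (1/20)[1*(4)*conj(1) + 1*(4)*conj(1) + 2*(3/2 - sqrt(5)/2)*conj(1) + 2*(sqrt(5)/2 + 3/2)*conj(1) + 2*(sqrt(5)/2 + 3/2)*conj(1) + 2*(3/2 - sqrt(5)/2)*conj(1) + 5*(0)*conj(1) + 5*(0)*conj(1)]
      = (1/20)[(4) + (4) + (3 - sqrt(5)) + (sqrt(5) + 3) + (sqrt(5) + 3) + (3 - sqrt(5)) + (0) + (0)] = 20/20 = 1
  <chi_7*chi_7, chi_2> = (1/20)[1*(4)*conj(1) + 1*(4)*conj(1) + 2*(3/2 - sqrt(5)/2)*conj(1) + 2*(sqrt(5)/2 + 3/2)*conj(1) + 2*(sqrt(5)/2 + 3/2)*conj(1) + 2*(3/2 - sqrt(5)/2)*conj(1) + 5*(0)*conj(-1) + 5*(0)*conj(-1)]
      = (1/20)[(4) + (4) + (3 - sqrt(5)) + (sqrt(5) + 3) + (sqrt(5) + 3) + (3 - sqrt(5)) + (0) + (0)] = 20/20 = 1
  <chi_7*chi_7, chi_3> = (1/20)[1*(4)*conj(1) + 1*(4)*conj(-1) + 2*(3/2 - sqrt(5)/2)*conj(-1) + 2*(sqrt(5)/2 + 3/2)*conj(1) + 2*(sqrt(5)/2 + 3/2)*conj(-1) + 2*(3/2 - sqrt(5)/2)*conj(1) + 5*(0)*conj(1) + 5*(0)*conj(-1)]
      = (1/20)[(4) + (-4) + (-3 + sqrt(5)) + (sqrt(5) + 3) + (-3 - sqrt(5)) + (3 - sqrt(5)) + (0) + (0)] = 0/20 = 0
  <chi_7*chi_7, chi_4> = (1/20)[1*(4)*conj(1) + 1*(4)*conj(-1) + 2*(3/2 - sqrt(5)/2)*conj(-1) + 2*(sqrt(5)/2 + 3/2)*conj(1) + 2*(sqrt(5)/2 + 3/2)*conj(-1) + 2*(3/2 - sqrt(5)/2)*conj(1) + 5*(0)*conj(-1) + 5*(0)*conj(1)]
      = (1/20)[(4) + (-4) + (-3 + sqrt(5)) + (sqrt(5) + 3) + (-3 - sqrt(5)) + (3 - sqrt(5)) + (0) + (0)] = 0/20 = 0
  <chi_7*chi_7, chi_5> = (1/20)[1*(4)*conj(2) + 1*(4)*conj(-2) + 2*(3/2 - sqrt(5)/2)*conj(1/2 + sqrt(5)/2) + 2*(sqrt(5)/2 + 3/2)*conj(-1/2 + sqrt(5)/2) + 2*(sqrt(5)/2 + 3/2)*conj(1/2 - sqrt(5)/2) + 2*(3/2 - sqrt(5)/2)*conj(-sqrt(5)/2 - 1/2) + 5*(0)*conj(0) + 5*(0)*conj(0)]
      = (1/20)[(8) + (-8) + (-1 + sqrt(5)) + (1 + sqrt(5)) + (-sqrt(5) - 1) + (1 - sqrt(5)) + (0) + (0)] = 0/20 = 0
  <chi_7*chi_7, chi_6> = (1/20)[1*(4)*conj(2) + 1*(4)*conj(2) + 2*(3/2 - sqrt(5)/2)*conj(-1/2 + sqrt(5)/2) + 2*(sqrt(5)/2 + 3/2)*conj(-sqrt(5)/2 - 1/2) + 2*(sqrt(5)/2 + 3/2)*conj(-sqrt(5)/2 - 1/2) + 2*(3/2 - sqrt(5)/2)*conj(-1/2 + sqrt(5)/2) + 5*(0)*conj(0) + 5*(0)*conj(0)]
      = (1/20)[(8) + (8) + (-4 + 2*sqrt(5)) + (-2*sqrt(5) - 4) + (-2*sqrt(5) - 4) + (-4 + 2*sqrt(5)) + (0) + (0)] = 0/20 = 0
  <chi_7*chi_7, chi_7> = (1/20)[1*(4)*conj(2) + 1*(4)*conj(-2) + 2*(3/2 - sqrt(5)/2)*conj(1/2 - sqrt(5)/2) + 2*(sqrt(5)/2 + 3/2)*conj(-sqrt(5)/2 - 1/2) + 2*(sqrt(5)/2 + 3/2)*conj(1/2 + sqrt(5)/2) + 2*(3/2 - sqrt(5)/2)*conj(-1/2 + sqrt(5)/2) + 5*(0)*conj(0) + 5*(0)*conj(0)]
      = (1/20)[(8) + (-8) + (4 - 2*sqrt(5)) + (-2*sqrt(5) - 4) + (4 + 2*sqrt(5)) + (-4 + 2*sqrt(5)) + (0) + (0)] = 0/20 = 0
  <chi_7*chi_7, chi_8> = (1/20)[1*(4)*conj(2) + 1*(4)*conj(2) + 2*(3/2 - sqrt(5)/2)*conj(-sqrt(5)/2 - 1/2) + 2*(sqrt(5)/2 + 3/2)*conj(-1/2 + sqrt(5)/2) + 2*(sqrt(5)/2 + 3/2)*conj(-1/2 + sqrt(5)/2) + 2*(3/2 - sqrt(5)/2)*conj(-sqrt(5)/2 - 1/2) + 5*(0)*conj(0) + 5*(0)*conj(0)]
      = (1/20)[(8) + (8) + (1 - sqrt(5)) + (1 + sqrt(5)) + (1 + sqrt(5)) + (1 - sqrt(5)) + (0) + (0)] = 20/20 = 1
Hence the multiplicities are chi_1: 1, chi_2: 1, chi_8: 1. Dimension check: dim(chi_7)*dim(chi_7) = 2*2 = 4 and sum (mult * dim) = 1*1 + 1*1 + 1*2 = 4.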